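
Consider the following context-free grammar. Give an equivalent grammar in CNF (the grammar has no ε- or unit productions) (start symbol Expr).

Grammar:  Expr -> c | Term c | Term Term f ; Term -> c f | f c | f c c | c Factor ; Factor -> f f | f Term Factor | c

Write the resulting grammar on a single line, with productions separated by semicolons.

Introduce a nonterminal for each terminal appearing in a rule of length ≥ 2: X1 → c, X2 → f.
Binarize each right-hand side of length ≥ 3 by chaining fresh nonterminals (Y1, Y2, …): affected rules were Expr → Term Term X2; Term → X2 X1 X1; Factor → X2 Term Factor.

Expr -> c | Term X1 | Term Y1; Term -> X1 X2 | X2 X1 | X2 Y2 | X1 Factor; Factor -> X2 X2 | X2 Y3 | c; X1 -> c; X2 -> f; Y1 -> Term X2; Y2 -> X1 X1; Y3 -> Term Factor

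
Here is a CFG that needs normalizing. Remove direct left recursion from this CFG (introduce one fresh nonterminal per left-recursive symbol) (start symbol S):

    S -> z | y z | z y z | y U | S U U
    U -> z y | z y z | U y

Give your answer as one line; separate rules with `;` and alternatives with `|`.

Directly left-recursive nonterminals: S, U.
For S: α = {U U}, β = {z, y z, z y z, y U}. Rewrite as S → β S' and S' → α S' | ε.
For U: α = {y}, β = {z y, z y z}. Rewrite as U → β U' and U' → α U' | ε.

S -> z S' | y z S' | z y z S' | y U S'; U -> z y U' | z y z U'; S' -> U U S' | ε; U' -> y U' | ε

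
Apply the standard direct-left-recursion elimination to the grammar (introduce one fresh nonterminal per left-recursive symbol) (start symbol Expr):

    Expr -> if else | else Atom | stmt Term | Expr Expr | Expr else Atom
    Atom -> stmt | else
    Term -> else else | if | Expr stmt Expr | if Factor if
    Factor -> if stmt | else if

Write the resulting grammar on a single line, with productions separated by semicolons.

Expr is directly left-recursive.
For Expr: α = {Expr, else Atom}, β = {if else, else Atom, stmt Term}. Rewrite as Expr → β Expr1 and Expr1 → α Expr1 | ε.

Expr -> if else Expr1 | else Atom Expr1 | stmt Term Expr1; Atom -> stmt | else; Term -> else else | if | Expr stmt Expr | if Factor if; Factor -> if stmt | else if; Expr1 -> Expr Expr1 | else Atom Expr1 | ε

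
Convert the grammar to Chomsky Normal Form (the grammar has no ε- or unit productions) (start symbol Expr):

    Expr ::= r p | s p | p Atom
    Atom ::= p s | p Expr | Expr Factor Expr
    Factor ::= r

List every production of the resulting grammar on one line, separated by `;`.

Expr ::= X1 X2 | X3 X2 | X2 Atom; Atom ::= X2 X3 | X2 Expr | Expr Y1; Factor ::= r; X1 ::= r; X2 ::= p; X3 ::= s; Y1 ::= Factor Expr

Introduce a nonterminal for each terminal appearing in a rule of length ≥ 2: X1 → r, X2 → p, X3 → s.
Binarize each right-hand side of length ≥ 3 by chaining fresh nonterminals (Y1, Y2, …): affected rules were Atom → Expr Factor Expr.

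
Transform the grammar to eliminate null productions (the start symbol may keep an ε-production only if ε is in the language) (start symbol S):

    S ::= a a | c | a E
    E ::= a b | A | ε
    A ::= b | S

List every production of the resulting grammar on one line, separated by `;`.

S ::= a a | c | a E | a; E ::= a b | A; A ::= b | S

Nullable nonterminals: {E}.
ε ∉ L(G), so no ε-production is kept.
For each production, add variants omitting each subset of nullable occurrences: S → a E gives a E | a.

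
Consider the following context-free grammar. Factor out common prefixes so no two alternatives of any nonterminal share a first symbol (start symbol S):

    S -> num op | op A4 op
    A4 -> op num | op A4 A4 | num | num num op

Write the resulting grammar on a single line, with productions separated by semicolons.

S -> num op | op A4 op; A4 -> op A4' | num A4''; A4' -> num | A4 A4; A4'' -> ε | num op

A4 has alternatives sharing prefix 'op': factor to A4 → op A4' with A4' → num | A4 A4.
A4 has alternatives sharing prefix 'num': factor to A4 → num A4'' with A4'' → ε | num op.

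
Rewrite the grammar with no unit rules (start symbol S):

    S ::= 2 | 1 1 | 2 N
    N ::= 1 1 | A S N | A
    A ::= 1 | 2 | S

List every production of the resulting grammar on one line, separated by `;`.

Unit pairs: A ⇒* {S}; N ⇒* {A, S}.
For every A with A ⇒* B via unit rules, add B's non-unit alternatives to A; then delete every rule of the form X → Y.

S ::= 2 | 1 1 | 2 N; N ::= 2 | 1 1 | 2 N | A S N | 1; A ::= 2 | 1 1 | 2 N | 1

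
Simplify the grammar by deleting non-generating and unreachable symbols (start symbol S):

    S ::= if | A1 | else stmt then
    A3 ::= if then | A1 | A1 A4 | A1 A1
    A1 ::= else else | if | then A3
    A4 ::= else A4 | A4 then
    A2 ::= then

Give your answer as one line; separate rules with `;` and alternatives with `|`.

S ::= if | A1 | else stmt then; A3 ::= if then | A1 | A1 A1; A1 ::= else else | if | then A3

Generating nonterminals: {A1, A2, A3, S}.
Reachable from S after that: {A1, A3, S}.
Removed useless symbols: {A2, A4} and every production mentioning them.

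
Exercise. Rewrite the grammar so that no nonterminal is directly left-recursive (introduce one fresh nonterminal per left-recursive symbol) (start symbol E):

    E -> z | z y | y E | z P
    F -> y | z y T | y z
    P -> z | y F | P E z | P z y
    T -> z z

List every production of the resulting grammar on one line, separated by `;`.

E -> z | z y | y E | z P; F -> y | z y T | y z; P -> z P' | y F P'; T -> z z; P' -> E z P' | z y P' | ε

Directly left-recursive nonterminal: P.
For P: α = {E z, z y}, β = {z, y F}. Rewrite as P → β P' and P' → α P' | ε.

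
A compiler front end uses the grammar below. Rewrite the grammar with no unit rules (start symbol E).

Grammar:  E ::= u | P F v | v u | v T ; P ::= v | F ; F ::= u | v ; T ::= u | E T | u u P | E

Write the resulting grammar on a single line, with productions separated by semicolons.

E ::= u | P F v | v u | v T; P ::= u | v; F ::= u | v; T ::= u | P F v | v u | v T | E T | u u P

Unit pairs: P ⇒* {F}; T ⇒* {E}.
For each unit pair (A, B), copy every non-unit production of B to A, then drop all unit productions.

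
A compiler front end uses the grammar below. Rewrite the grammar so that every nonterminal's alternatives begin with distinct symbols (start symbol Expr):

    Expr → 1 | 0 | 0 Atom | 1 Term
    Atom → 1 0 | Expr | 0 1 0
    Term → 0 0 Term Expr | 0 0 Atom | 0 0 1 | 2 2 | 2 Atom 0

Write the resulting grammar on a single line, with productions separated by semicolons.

Expr → 1 Expr1 | 0 Expr2; Atom → 1 0 | Expr | 0 1 0; Term → 0 0 Term1 | 2 Term2; Expr1 → ε | Term; Expr2 → ε | Atom; Term1 → Term Expr | Atom | 1; Term2 → 2 | Atom 0

Expr has alternatives sharing prefix '1': factor to Expr → 1 Expr1 with Expr1 → ε | Term.
Expr has alternatives sharing prefix '0': factor to Expr → 0 Expr2 with Expr2 → ε | Atom.
Term has alternatives sharing prefix '0 0': factor to Term → 0 0 Term1 with Term1 → Term Expr | Atom | 1.
Term has alternatives sharing prefix '2': factor to Term → 2 Term2 with Term2 → 2 | Atom 0.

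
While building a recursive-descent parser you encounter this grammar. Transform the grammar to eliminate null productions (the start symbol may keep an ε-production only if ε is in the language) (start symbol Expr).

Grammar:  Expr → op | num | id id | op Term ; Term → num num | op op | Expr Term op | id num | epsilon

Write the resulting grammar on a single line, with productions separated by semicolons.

Nullable set = {Term}.
ε ∉ L(G), so no ε-production is kept.
For each production, add variants omitting each subset of nullable occurrences: Term → Expr Term op gives Expr Term op | Expr op.

Expr → op | num | id id | op Term; Term → num num | op op | Expr Term op | Expr op | id num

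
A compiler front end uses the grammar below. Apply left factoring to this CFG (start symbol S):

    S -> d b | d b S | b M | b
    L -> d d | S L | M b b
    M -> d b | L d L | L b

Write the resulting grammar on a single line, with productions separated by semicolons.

S -> d b S' | b S''; L -> d d | S L | M b b; M -> d b | L M'; S' -> ε | S; S'' -> M | ε; M' -> d L | b

S has alternatives sharing prefix 'd b': factor to S → d b S' with S' → ε | S.
S has alternatives sharing prefix 'b': factor to S → b S'' with S'' → M | ε.
M has alternatives sharing prefix 'L': factor to M → L M' with M' → d L | b.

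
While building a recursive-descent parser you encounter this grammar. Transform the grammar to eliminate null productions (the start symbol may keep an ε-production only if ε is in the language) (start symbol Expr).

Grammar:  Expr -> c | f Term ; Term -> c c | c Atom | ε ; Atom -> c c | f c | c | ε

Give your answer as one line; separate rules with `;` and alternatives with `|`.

Expr -> c | f Term | f; Term -> c c | c Atom | c; Atom -> c c | f c | c

Nullable set = {Atom, Term}.
ε ∉ L(G), so no ε-production is kept.
For each production, add variants omitting each subset of nullable occurrences: Expr → f Term gives f Term | f. Term → c Atom gives c Atom | c.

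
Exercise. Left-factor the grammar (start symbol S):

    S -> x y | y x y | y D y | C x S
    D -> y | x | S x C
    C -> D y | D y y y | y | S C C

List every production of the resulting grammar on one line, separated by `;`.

S has alternatives sharing prefix 'y': factor to S → y S' with S' → x y | D y.
C has alternatives sharing prefix 'D y': factor to C → D y C' with C' → ε | y y.

S -> x y | C x S | y S'; D -> y | x | S x C; C -> y | S C C | D y C'; S' -> x y | D y; C' -> epsilon | y y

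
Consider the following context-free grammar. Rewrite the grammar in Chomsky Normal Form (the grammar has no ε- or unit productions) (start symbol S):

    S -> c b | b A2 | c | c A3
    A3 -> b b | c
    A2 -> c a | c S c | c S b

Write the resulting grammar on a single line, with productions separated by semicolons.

S -> X1 X2 | X2 A2 | c | X1 A3; A3 -> X2 X2 | c; A2 -> X1 X3 | X1 Y1 | X1 Y2; X1 -> c; X2 -> b; X3 -> a; Y1 -> S X1; Y2 -> S X2

Introduce a nonterminal for each terminal appearing in a rule of length ≥ 2: X1 → c, X2 → b, X3 → a.
Binarize each right-hand side of length ≥ 3 by chaining fresh nonterminals (Y1, Y2, …): affected rules were A2 → X1 S X1; A2 → X1 S X2.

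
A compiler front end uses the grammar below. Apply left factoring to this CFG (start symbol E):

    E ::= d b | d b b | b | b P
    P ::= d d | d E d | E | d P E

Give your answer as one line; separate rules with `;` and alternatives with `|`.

E ::= d b E' | b E''; P ::= E | d P'; E' ::= ε | b; E'' ::= ε | P; P' ::= d | E d | P E

E has alternatives sharing prefix 'd b': factor to E → d b E' with E' → ε | b.
E has alternatives sharing prefix 'b': factor to E → b E'' with E'' → ε | P.
P has alternatives sharing prefix 'd': factor to P → d P' with P' → d | E d | P E.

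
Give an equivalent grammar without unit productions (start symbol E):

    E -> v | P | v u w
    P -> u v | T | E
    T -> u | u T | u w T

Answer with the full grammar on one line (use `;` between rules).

Unit pairs: E ⇒* {P, T}; P ⇒* {E, T}.
For every A with A ⇒* B via unit rules, add B's non-unit alternatives to A; then delete every rule of the form X → Y.

E -> v | v u w | u v | u | u T | u w T; P -> v | v u w | u v | u | u T | u w T; T -> u | u T | u w T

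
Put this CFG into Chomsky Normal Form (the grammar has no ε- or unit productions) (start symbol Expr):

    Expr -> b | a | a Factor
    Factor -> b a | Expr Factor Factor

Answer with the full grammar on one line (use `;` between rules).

Expr -> b | a | X1 Factor; Factor -> X2 X1 | Expr Y1; X1 -> a; X2 -> b; Y1 -> Factor Factor

Introduce a nonterminal for each terminal appearing in a rule of length ≥ 2: X1 → a, X2 → b.
Binarize each right-hand side of length ≥ 3 by chaining fresh nonterminals (Y1, Y2, …): affected rules were Factor → Expr Factor Factor.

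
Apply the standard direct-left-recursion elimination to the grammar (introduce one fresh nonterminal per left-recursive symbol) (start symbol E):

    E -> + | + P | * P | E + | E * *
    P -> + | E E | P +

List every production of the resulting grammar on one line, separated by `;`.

E -> + E' | + P E' | * P E'; P -> + P' | E E P'; E' -> + E' | * * E' | ε; P' -> + P' | ε

E, P are directly left-recursive.
For E: α = {+, * *}, β = {+, + P, * P}. Rewrite as E → β E' and E' → α E' | ε.
For P: α = {+}, β = {+, E E}. Rewrite as P → β P' and P' → α P' | ε.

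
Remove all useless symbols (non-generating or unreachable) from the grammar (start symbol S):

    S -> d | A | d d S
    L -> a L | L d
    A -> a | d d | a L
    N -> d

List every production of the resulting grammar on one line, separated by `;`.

S -> d | A | d d S; A -> a | d d

Generating nonterminals: {A, N, S}.
Reachable from S after that: {A, S}.
Removed useless symbols: {L, N} and every production mentioning them.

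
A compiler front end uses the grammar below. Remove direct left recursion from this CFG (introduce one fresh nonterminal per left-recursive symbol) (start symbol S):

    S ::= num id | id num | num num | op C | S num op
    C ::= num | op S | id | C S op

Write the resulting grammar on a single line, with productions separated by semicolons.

Left recursion appears on S, C.
For S: α = {num op}, β = {num id, id num, num num, op C}. Rewrite as S → β S' and S' → α S' | ε.
For C: α = {S op}, β = {num, op S, id}. Rewrite as C → β C' and C' → α C' | ε.

S ::= num id S' | id num S' | num num S' | op C S'; C ::= num C' | op S C' | id C'; S' ::= num op S' | ε; C' ::= S op C' | ε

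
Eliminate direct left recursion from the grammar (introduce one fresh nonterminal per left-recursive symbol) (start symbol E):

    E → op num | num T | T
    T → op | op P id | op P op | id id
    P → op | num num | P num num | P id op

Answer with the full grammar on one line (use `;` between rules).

Directly left-recursive nonterminal: P.
For P: α = {num num, id op}, β = {op, num num}. Rewrite as P → β P' and P' → α P' | ε.

E → op num | num T | T; T → op | op P id | op P op | id id; P → op P' | num num P'; P' → num num P' | id op P' | ε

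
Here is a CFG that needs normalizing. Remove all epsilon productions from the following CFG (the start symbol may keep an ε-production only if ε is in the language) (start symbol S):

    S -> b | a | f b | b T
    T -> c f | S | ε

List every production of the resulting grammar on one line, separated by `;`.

S -> b | a | f b | b T; T -> c f | S

Nullable nonterminals: {T}.
ε ∉ L(G), so no ε-production is kept.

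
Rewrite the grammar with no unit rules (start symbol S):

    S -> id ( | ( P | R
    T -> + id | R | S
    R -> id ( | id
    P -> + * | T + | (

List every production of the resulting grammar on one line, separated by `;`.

Unit pairs: S ⇒* {R}; T ⇒* {R, S}.
For every A with A ⇒* B via unit rules, add B's non-unit alternatives to A; then delete every rule of the form X → Y.

S -> id ( | ( P | id; T -> id ( | ( P | id | + id; R -> id ( | id; P -> + * | T + | (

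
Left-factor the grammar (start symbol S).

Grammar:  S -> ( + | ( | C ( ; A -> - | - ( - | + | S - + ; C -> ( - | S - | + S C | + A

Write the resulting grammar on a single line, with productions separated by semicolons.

S has alternatives sharing prefix '(': factor to S → ( S' with S' → + | ε.
A has alternatives sharing prefix '-': factor to A → - A' with A' → ε | ( -.
C has alternatives sharing prefix '+': factor to C → + C' with C' → S C | A.

S -> C ( | ( S'; A -> + | S - + | - A'; C -> ( - | S - | + C'; S' -> + | ε; A' -> ε | ( -; C' -> S C | A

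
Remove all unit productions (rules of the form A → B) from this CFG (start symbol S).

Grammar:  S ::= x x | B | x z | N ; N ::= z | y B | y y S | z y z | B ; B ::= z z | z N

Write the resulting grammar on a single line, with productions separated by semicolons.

S ::= z z | z N | x x | x z | z | y B | y y S | z y z; N ::= z z | z N | z | y B | y y S | z y z; B ::= z z | z N

Unit pairs: N ⇒* {B}; S ⇒* {B, N}.
For every A with A ⇒* B via unit rules, add B's non-unit alternatives to A; then delete every rule of the form X → Y.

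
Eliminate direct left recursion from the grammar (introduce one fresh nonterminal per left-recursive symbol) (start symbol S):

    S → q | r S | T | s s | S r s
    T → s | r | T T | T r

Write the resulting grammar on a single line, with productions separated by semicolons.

S → q S' | r S S' | T S' | s s S'; T → s T' | r T'; S' → r s S' | eps; T' → T T' | r T' | eps

S, T are directly left-recursive.
For S: α = {r s}, β = {q, r S, T, s s}. Rewrite as S → β S' and S' → α S' | ε.
For T: α = {T, r}, β = {s, r}. Rewrite as T → β T' and T' → α T' | ε.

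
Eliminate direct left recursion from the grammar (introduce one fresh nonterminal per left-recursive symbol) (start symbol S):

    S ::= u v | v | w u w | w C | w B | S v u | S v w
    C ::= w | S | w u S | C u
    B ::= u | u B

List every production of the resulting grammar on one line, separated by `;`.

S ::= u v S' | v S' | w u w S' | w C S' | w B S'; C ::= w C' | S C' | w u S C'; B ::= u | u B; S' ::= v u S' | v w S' | ε; C' ::= u C' | ε

Left recursion appears on S, C.
For S: α = {v u, v w}, β = {u v, v, w u w, w C, w B}. Rewrite as S → β S' and S' → α S' | ε.
For C: α = {u}, β = {w, S, w u S}. Rewrite as C → β C' and C' → α C' | ε.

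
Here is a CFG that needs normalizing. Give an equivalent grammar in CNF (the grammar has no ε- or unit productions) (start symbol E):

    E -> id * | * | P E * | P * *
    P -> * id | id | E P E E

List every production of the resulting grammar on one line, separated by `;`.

Introduce a nonterminal for each terminal appearing in a rule of length ≥ 2: X1 → id, X2 → *.
Binarize each right-hand side of length ≥ 3 by chaining fresh nonterminals (Y1, Y2, …): affected rules were E → P E X2; E → P X2 X2; P → E P E E.

E -> X1 X2 | * | P Y1 | P Y2; P -> X2 X1 | id | E Y3; X1 -> id; X2 -> *; Y1 -> E X2; Y2 -> X2 X2; Y3 -> P Y4; Y4 -> E E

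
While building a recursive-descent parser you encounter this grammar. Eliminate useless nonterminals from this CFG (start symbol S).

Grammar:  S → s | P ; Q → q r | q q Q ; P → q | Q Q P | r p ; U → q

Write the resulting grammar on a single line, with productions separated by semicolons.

Generating nonterminals: {P, Q, S, U}.
Reachable from S after that: {P, Q, S}.
Removed useless symbols: {U} and every production mentioning them.

S → s | P; Q → q r | q q Q; P → q | Q Q P | r p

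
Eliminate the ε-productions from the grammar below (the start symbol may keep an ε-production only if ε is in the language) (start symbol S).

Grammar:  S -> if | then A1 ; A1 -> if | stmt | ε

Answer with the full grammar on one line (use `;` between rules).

S -> if | then A1 | then; A1 -> if | stmt

The nullable symbols are {A1}.
ε ∉ L(G), so no ε-production is kept.
Expand every rule over subsets of its nullable positions: S → then A1 gives then A1 | then.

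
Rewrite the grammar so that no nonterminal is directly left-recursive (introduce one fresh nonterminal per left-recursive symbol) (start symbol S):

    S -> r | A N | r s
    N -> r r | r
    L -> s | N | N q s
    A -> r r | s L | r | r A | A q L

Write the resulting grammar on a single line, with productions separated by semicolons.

S -> r | A N | r s; N -> r r | r; L -> s | N | N q s; A -> r r A' | s L A' | r A' | r A A'; A' -> q L A' | ε

Left recursion appears on A.
For A: α = {q L}, β = {r r, s L, r, r A}. Rewrite as A → β A' and A' → α A' | ε.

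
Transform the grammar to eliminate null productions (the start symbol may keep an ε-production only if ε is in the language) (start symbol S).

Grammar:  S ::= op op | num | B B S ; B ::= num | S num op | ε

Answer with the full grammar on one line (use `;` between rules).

Nullable set = {B}.
ε ∉ L(G), so no ε-production is kept.
Add the nullable-subset variants: S → B B S gives B B S | B S.

S ::= op op | num | B B S | B S; B ::= num | S num op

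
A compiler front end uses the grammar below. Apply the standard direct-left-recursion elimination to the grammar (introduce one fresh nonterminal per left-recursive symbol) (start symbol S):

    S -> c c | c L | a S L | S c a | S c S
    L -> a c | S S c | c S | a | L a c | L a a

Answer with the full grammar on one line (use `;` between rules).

Left recursion appears on S, L.
For S: α = {c a, c S}, β = {c c, c L, a S L}. Rewrite as S → β S' and S' → α S' | ε.
For L: α = {a c, a a}, β = {a c, S S c, c S, a}. Rewrite as L → β L' and L' → α L' | ε.

S -> c c S' | c L S' | a S L S'; L -> a c L' | S S c L' | c S L' | a L'; S' -> c a S' | c S S' | ε; L' -> a c L' | a a L' | ε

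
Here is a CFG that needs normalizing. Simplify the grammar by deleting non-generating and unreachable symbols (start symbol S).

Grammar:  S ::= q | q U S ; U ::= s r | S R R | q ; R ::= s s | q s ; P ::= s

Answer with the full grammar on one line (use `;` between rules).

S ::= q | q U S; U ::= s r | S R R | q; R ::= s s | q s

Generating nonterminals: {P, R, S, U}.
Reachable from S after that: {R, S, U}.
Removed useless symbols: {P} and every production mentioning them.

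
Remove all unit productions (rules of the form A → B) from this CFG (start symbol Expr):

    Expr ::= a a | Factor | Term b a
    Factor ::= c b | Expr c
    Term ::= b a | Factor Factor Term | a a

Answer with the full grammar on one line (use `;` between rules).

Unit pairs: Expr ⇒* {Factor}.
Replace each nonterminal's rules with the union of the non-unit rules of every nonterminal it unit-derives.

Expr ::= c b | Expr c | a a | Term b a; Factor ::= c b | Expr c; Term ::= b a | Factor Factor Term | a a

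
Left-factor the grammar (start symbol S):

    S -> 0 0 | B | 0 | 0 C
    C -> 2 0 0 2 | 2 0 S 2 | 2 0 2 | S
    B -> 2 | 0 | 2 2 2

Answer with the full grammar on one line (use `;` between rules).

S has alternatives sharing prefix '0': factor to S → 0 S' with S' → 0 | ε | C.
C has alternatives sharing prefix '2 0': factor to C → 2 0 C' with C' → 0 2 | S 2 | 2.
B has alternatives sharing prefix '2': factor to B → 2 B' with B' → ε | 2 2.

S -> B | 0 S'; C -> S | 2 0 C'; B -> 0 | 2 B'; S' -> 0 | ε | C; C' -> 0 2 | S 2 | 2; B' -> ε | 2 2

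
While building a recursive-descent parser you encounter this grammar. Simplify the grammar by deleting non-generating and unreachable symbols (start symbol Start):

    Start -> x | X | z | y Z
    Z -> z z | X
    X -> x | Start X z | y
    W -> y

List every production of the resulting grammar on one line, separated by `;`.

Generating nonterminals: {Start, W, X, Z}.
Reachable from Start after that: {Start, X, Z}.
Removed useless symbols: {W} and every production mentioning them.

Start -> x | X | z | y Z; Z -> z z | X; X -> x | Start X z | y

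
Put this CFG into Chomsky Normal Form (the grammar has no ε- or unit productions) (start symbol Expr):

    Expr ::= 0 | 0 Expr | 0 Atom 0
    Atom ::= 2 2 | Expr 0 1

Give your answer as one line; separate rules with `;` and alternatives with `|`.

Expr ::= 0 | X1 Expr | X1 Y1; Atom ::= X2 X2 | Expr Y2; X1 ::= 0; X2 ::= 2; X3 ::= 1; Y1 ::= Atom X1; Y2 ::= X1 X3

Introduce a nonterminal for each terminal appearing in a rule of length ≥ 2: X1 → 0, X2 → 2, X3 → 1.
Binarize each right-hand side of length ≥ 3 by chaining fresh nonterminals (Y1, Y2, …): affected rules were Expr → X1 Atom X1; Atom → Expr X1 X3.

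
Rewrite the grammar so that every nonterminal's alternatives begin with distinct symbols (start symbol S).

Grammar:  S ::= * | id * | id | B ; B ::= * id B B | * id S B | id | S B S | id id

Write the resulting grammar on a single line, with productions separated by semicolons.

S ::= * | B | id S'; B ::= S B S | * id B' | id B''; S' ::= * | eps; B' ::= B B | S B; B'' ::= eps | id

S has alternatives sharing prefix 'id': factor to S → id S' with S' → * | ε.
B has alternatives sharing prefix '* id': factor to B → * id B' with B' → B B | S B.
B has alternatives sharing prefix 'id': factor to B → id B'' with B'' → ε | id.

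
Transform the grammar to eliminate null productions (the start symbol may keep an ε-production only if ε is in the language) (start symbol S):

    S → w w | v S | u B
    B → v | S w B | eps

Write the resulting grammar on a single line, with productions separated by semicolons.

S → w w | v S | u B | u; B → v | S w B | S w

Nullable nonterminals: {B}.
ε ∉ L(G), so no ε-production is kept.
Expand every rule over subsets of its nullable positions: S → u B gives u B | u. B → S w B gives S w B | S w.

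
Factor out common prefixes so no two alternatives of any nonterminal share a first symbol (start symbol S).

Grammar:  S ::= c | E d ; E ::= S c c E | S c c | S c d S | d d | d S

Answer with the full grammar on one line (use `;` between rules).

E has alternatives sharing prefix 'S c': factor to E → S c E' with E' → c E | c | d S.
E has alternatives sharing prefix 'd': factor to E → d E'' with E'' → d | S.
E' has alternatives sharing prefix 'c': factor to E' → c E''' with E''' → E | ε.

S ::= c | E d; E ::= S c E' | d E''; E' ::= d S | c E'''; E'' ::= d | S; E''' ::= E | epsilon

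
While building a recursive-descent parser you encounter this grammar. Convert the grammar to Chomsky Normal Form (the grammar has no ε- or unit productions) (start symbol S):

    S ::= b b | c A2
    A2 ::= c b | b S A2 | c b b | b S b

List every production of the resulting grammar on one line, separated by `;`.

S ::= X1 X1 | X2 A2; A2 ::= X2 X1 | X1 Y1 | X2 Y2 | X1 Y3; X1 ::= b; X2 ::= c; Y1 ::= S A2; Y2 ::= X1 X1; Y3 ::= S X1

Introduce a nonterminal for each terminal appearing in a rule of length ≥ 2: X1 → b, X2 → c.
Binarize each right-hand side of length ≥ 3 by chaining fresh nonterminals (Y1, Y2, …): affected rules were A2 → X1 S A2; A2 → X2 X1 X1; A2 → X1 S X1.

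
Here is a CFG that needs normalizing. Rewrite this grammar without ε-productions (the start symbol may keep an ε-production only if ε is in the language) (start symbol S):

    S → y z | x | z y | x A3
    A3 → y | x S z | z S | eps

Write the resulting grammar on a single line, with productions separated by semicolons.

The nullable symbols are {A3}.
ε ∉ L(G), so no ε-production is kept.

S → y z | x | z y | x A3; A3 → y | x S z | z S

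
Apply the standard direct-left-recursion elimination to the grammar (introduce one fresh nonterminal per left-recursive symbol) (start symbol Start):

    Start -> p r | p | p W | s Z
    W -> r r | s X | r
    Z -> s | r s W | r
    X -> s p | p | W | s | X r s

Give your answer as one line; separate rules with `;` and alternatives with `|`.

Left recursion appears on X.
For X: α = {r s}, β = {s p, p, W, s}. Rewrite as X → β X1 and X1 → α X1 | ε.

Start -> p r | p | p W | s Z; W -> r r | s X | r; Z -> s | r s W | r; X -> s p X1 | p X1 | W X1 | s X1; X1 -> r s X1 | eps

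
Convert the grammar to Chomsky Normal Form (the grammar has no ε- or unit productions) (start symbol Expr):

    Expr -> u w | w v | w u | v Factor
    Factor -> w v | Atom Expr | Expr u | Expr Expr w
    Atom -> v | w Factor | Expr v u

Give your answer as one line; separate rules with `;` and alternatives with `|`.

Introduce a nonterminal for each terminal appearing in a rule of length ≥ 2: X1 → u, X2 → w, X3 → v.
Binarize each right-hand side of length ≥ 3 by chaining fresh nonterminals (Y1, Y2, …): affected rules were Factor → Expr Expr X2; Atom → Expr X3 X1.

Expr -> X1 X2 | X2 X3 | X2 X1 | X3 Factor; Factor -> X2 X3 | Atom Expr | Expr X1 | Expr Y1; Atom -> v | X2 Factor | Expr Y2; X1 -> u; X2 -> w; X3 -> v; Y1 -> Expr X2; Y2 -> X3 X1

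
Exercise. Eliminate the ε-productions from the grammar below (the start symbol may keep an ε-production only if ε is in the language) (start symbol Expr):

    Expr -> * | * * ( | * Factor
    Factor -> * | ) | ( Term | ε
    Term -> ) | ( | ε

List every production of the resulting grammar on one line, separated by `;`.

Expr -> * | * * ( | * Factor; Factor -> * | ) | ( Term | (; Term -> ) | (

Nullable set = {Factor, Term}.
ε ∉ L(G), so no ε-production is kept.
Add the nullable-subset variants: Factor → ( Term gives ( Term | (.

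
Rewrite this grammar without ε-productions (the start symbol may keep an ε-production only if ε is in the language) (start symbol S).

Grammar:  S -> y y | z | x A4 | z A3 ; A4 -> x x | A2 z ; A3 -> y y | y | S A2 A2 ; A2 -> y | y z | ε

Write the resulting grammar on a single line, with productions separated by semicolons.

Nullable set = {A2}.
ε ∉ L(G), so no ε-production is kept.
Add the nullable-subset variants: A4 → A2 z gives A2 z | z. A3 → S A2 A2 gives S A2 A2 | S A2 | S.

S -> y y | z | x A4 | z A3; A4 -> x x | A2 z | z; A3 -> y y | y | S A2 A2 | S A2 | S; A2 -> y | y z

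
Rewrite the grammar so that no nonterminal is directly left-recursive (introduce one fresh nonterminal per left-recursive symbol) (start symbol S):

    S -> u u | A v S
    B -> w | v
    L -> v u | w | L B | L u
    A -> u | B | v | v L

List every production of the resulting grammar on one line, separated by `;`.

S -> u u | A v S; B -> w | v; L -> v u L' | w L'; A -> u | B | v | v L; L' -> B L' | u L' | ε

Directly left-recursive nonterminal: L.
For L: α = {B, u}, β = {v u, w}. Rewrite as L → β L' and L' → α L' | ε.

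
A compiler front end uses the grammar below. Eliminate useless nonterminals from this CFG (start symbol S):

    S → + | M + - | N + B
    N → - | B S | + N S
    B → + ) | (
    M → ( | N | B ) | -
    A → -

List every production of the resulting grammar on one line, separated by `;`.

Generating nonterminals: {A, B, M, N, S}.
Reachable from S after that: {B, M, N, S}.
Removed useless symbols: {A} and every production mentioning them.

S → + | M + - | N + B; N → - | B S | + N S; B → + ) | (; M → ( | N | B ) | -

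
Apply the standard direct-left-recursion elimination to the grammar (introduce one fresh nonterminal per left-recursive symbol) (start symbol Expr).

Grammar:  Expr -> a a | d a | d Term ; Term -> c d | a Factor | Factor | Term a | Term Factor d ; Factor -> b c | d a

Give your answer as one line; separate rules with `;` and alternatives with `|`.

Expr -> a a | d a | d Term; Term -> c d Term1 | a Factor Term1 | Factor Term1; Factor -> b c | d a; Term1 -> a Term1 | Factor d Term1 | ε

Directly left-recursive nonterminal: Term.
For Term: α = {a, Factor d}, β = {c d, a Factor, Factor}. Rewrite as Term → β Term1 and Term1 → α Term1 | ε.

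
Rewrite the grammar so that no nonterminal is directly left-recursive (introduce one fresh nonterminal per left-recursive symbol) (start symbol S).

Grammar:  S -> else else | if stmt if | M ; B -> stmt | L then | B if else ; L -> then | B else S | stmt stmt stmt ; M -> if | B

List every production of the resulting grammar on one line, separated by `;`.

Directly left-recursive nonterminal: B.
For B: α = {if else}, β = {stmt, L then}. Rewrite as B → β B' and B' → α B' | ε.

S -> else else | if stmt if | M; B -> stmt B' | L then B'; L -> then | B else S | stmt stmt stmt; M -> if | B; B' -> if else B' | ε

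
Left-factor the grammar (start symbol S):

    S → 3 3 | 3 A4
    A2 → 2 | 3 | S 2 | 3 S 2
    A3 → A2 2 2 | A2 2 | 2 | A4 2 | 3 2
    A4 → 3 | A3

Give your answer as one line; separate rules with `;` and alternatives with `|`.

S has alternatives sharing prefix '3': factor to S → 3 S' with S' → 3 | A4.
A2 has alternatives sharing prefix '3': factor to A2 → 3 A2' with A2' → ε | S 2.
A3 has alternatives sharing prefix 'A2 2': factor to A3 → A2 2 A3' with A3' → 2 | ε.

S → 3 S'; A2 → 2 | S 2 | 3 A2'; A3 → 2 | A4 2 | 3 2 | A2 2 A3'; A4 → 3 | A3; S' → 3 | A4; A2' → ε | S 2; A3' → 2 | ε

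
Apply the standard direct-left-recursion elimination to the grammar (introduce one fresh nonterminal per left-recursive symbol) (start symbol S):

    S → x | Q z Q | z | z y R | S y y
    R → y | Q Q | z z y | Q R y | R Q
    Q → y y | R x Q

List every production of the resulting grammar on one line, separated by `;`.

S → x S' | Q z Q S' | z S' | z y R S'; R → y R' | Q Q R' | z z y R' | Q R y R'; Q → y y | R x Q; S' → y y S' | epsilon; R' → Q R' | epsilon

Left recursion appears on S, R.
For S: α = {y y}, β = {x, Q z Q, z, z y R}. Rewrite as S → β S' and S' → α S' | ε.
For R: α = {Q}, β = {y, Q Q, z z y, Q R y}. Rewrite as R → β R' and R' → α R' | ε.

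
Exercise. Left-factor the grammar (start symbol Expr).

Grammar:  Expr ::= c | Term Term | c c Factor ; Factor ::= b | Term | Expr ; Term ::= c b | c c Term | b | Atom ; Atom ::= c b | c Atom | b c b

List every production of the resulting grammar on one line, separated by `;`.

Expr ::= Term Term | c Expr1; Factor ::= b | Term | Expr; Term ::= b | Atom | c Term1; Atom ::= b c b | c Atom1; Expr1 ::= ε | c Factor; Term1 ::= b | c Term; Atom1 ::= b | Atom

Expr has alternatives sharing prefix 'c': factor to Expr → c Expr1 with Expr1 → ε | c Factor.
Term has alternatives sharing prefix 'c': factor to Term → c Term1 with Term1 → b | c Term.
Atom has alternatives sharing prefix 'c': factor to Atom → c Atom1 with Atom1 → b | Atom.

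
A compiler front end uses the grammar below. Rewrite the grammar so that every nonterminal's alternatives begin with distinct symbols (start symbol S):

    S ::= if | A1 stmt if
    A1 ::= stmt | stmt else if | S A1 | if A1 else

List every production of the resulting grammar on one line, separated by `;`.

A1 has alternatives sharing prefix 'stmt': factor to A1 → stmt A1' with A1' → ε | else if.

S ::= if | A1 stmt if; A1 ::= S A1 | if A1 else | stmt A1'; A1' ::= ε | else if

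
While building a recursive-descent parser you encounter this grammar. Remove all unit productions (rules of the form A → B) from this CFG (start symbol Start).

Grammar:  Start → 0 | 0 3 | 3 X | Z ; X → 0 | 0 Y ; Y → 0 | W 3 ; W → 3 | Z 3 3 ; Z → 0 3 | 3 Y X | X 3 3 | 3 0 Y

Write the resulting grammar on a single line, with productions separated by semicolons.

Unit pairs: Start ⇒* {Z}.
Replace each nonterminal's rules with the union of the non-unit rules of every nonterminal it unit-derives.

Start → 0 3 | 3 Y X | X 3 3 | 3 0 Y | 0 | 3 X; X → 0 | 0 Y; Y → 0 | W 3; W → 3 | Z 3 3; Z → 0 3 | 3 Y X | X 3 3 | 3 0 Y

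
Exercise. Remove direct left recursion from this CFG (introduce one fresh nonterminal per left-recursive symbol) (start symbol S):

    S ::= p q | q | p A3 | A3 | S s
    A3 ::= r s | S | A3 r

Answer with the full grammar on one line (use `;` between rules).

Left recursion appears on S, A3.
For S: α = {s}, β = {p q, q, p A3, A3}. Rewrite as S → β S' and S' → α S' | ε.
For A3: α = {r}, β = {r s, S}. Rewrite as A3 → β A3' and A3' → α A3' | ε.

S ::= p q S' | q S' | p A3 S' | A3 S'; A3 ::= r s A3' | S A3'; S' ::= s S' | eps; A3' ::= r A3' | eps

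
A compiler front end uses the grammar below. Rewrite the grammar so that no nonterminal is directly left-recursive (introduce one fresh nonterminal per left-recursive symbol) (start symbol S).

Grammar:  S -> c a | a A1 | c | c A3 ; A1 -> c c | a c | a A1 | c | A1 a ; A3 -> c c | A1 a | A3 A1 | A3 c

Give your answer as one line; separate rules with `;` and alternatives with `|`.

Left recursion appears on A1, A3.
For A1: α = {a}, β = {c c, a c, a A1, c}. Rewrite as A1 → β A1' and A1' → α A1' | ε.
For A3: α = {A1, c}, β = {c c, A1 a}. Rewrite as A3 → β A3' and A3' → α A3' | ε.

S -> c a | a A1 | c | c A3; A1 -> c c A1' | a c A1' | a A1 A1' | c A1'; A3 -> c c A3' | A1 a A3'; A1' -> a A1' | epsilon; A3' -> A1 A3' | c A3' | epsilon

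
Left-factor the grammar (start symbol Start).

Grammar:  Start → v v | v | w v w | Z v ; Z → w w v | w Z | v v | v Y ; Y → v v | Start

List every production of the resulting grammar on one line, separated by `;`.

Start has alternatives sharing prefix 'v': factor to Start → v Start1 with Start1 → v | ε.
Z has alternatives sharing prefix 'w': factor to Z → w Z1 with Z1 → w v | Z.
Z has alternatives sharing prefix 'v': factor to Z → v Z2 with Z2 → v | Y.

Start → w v w | Z v | v Start1; Z → w Z1 | v Z2; Y → v v | Start; Start1 → v | ε; Z1 → w v | Z; Z2 → v | Y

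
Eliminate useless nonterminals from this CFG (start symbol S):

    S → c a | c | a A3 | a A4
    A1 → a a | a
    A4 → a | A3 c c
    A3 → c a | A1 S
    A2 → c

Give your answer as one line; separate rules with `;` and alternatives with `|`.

S → c a | c | a A3 | a A4; A1 → a a | a; A4 → a | A3 c c; A3 → c a | A1 S

Generating nonterminals: {A1, A2, A3, A4, S}.
Reachable from S after that: {A1, A3, A4, S}.
Removed useless symbols: {A2} and every production mentioning them.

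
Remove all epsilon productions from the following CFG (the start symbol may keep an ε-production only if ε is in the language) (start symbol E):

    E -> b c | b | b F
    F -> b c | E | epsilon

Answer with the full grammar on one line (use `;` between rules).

Nullable nonterminals: {F}.
ε ∉ L(G), so no ε-production is kept.

E -> b c | b | b F; F -> b c | E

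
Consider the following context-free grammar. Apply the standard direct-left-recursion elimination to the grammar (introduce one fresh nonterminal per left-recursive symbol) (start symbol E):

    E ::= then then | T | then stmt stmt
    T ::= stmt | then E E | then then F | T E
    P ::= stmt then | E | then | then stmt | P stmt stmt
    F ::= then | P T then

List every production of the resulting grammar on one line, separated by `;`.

E ::= then then | T | then stmt stmt; T ::= stmt T' | then E E T' | then then F T'; P ::= stmt then P' | E P' | then P' | then stmt P'; F ::= then | P T then; T' ::= E T' | ε; P' ::= stmt stmt P' | ε

Directly left-recursive nonterminals: T, P.
For T: α = {E}, β = {stmt, then E E, then then F}. Rewrite as T → β T' and T' → α T' | ε.
For P: α = {stmt stmt}, β = {stmt then, E, then, then stmt}. Rewrite as P → β P' and P' → α P' | ε.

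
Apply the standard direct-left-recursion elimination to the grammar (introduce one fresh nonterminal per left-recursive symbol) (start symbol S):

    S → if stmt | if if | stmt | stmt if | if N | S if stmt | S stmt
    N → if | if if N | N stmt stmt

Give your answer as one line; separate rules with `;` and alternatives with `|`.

S, N are directly left-recursive.
For S: α = {if stmt, stmt}, β = {if stmt, if if, stmt, stmt if, if N}. Rewrite as S → β S' and S' → α S' | ε.
For N: α = {stmt stmt}, β = {if, if if N}. Rewrite as N → β N' and N' → α N' | ε.

S → if stmt S' | if if S' | stmt S' | stmt if S' | if N S'; N → if N' | if if N N'; S' → if stmt S' | stmt S' | ε; N' → stmt stmt N' | ε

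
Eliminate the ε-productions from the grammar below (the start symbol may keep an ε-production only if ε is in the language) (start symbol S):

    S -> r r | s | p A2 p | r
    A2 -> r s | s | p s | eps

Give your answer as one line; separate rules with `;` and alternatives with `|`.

S -> r r | s | p A2 p | p p | r; A2 -> r s | s | p s

Nullable set = {A2}.
ε ∉ L(G), so no ε-production is kept.
For each production, add variants omitting each subset of nullable occurrences: S → p A2 p gives p A2 p | p p.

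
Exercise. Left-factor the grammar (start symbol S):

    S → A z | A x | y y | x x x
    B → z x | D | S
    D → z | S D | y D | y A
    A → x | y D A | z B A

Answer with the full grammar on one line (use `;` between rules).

S → y y | x x x | A S'; B → z x | D | S; D → z | S D | y D'; A → x | y D A | z B A; S' → z | x; D' → D | A

S has alternatives sharing prefix 'A': factor to S → A S' with S' → z | x.
D has alternatives sharing prefix 'y': factor to D → y D' with D' → D | A.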